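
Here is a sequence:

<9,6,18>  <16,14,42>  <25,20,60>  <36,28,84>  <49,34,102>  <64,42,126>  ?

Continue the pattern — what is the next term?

<81,48,144>

First part — perfect squares: 3², 4², 5², …: 9, 16, 25, 36, 49, 64 → 81.
Second part: 6, 14, 20, 28, 34, 42 → 48 (alternating steps +8, +6, +8, +6, …).
Third part: 18, 42, 60, 84, 102, 126 → 144 (always 3 × the second part).
So the next term is <81,48,144>.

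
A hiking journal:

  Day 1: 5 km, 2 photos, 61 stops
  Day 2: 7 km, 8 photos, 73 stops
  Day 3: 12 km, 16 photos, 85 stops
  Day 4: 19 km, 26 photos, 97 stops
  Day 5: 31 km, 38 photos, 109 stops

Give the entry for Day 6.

Km goes 5, 7, 12, 19, 31 → 50 (each term is the sum of the two before it).
Photos — differences are 6, 8, 10, … (increasing by 2 each time): 2, 8, 16, 26, 38 → 52.
Stops — +12 each step: 61, 73, 85, 97, 109 → 121.
Putting it together: 50 km, 52 photos, 121 stops.

50 km, 52 photos, 121 stops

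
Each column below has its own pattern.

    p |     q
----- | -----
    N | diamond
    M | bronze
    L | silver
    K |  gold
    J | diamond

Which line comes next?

For the column p, letters move back 1 place in the alphabet: N, M, L, K, J → I.
Column q: diamond, bronze, silver, gold, diamond → bronze (repeats diamond → bronze → silver → gold).
Putting it together: I  bronze.

I  bronze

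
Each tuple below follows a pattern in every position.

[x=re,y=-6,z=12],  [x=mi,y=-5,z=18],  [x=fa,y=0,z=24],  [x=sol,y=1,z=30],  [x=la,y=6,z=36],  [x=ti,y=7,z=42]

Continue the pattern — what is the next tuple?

[x=do,y=12,z=48]

X: re, mi, fa, sol, la, ti → do (runs through the solfège scale do→ti).
For the y, alternating steps +1, +5, +1, +5, …: -6, -5, 0, 1, 6, 7 → 12.
Z: 12, 18, 24, 30, 36, 42 → 48 (+6 each step).
Putting it together: [x=do,y=12,z=48].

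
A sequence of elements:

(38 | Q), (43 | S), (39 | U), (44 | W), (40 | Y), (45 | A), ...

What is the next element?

(41 | C)

First coordinate — alternating steps +5, −4, +5, −4, …: 38, 43, 39, 44, 40, 45 → 41.
Letter — letters move forward 2 places in the alphabet, wrapping Z→A: Q, S, U, W, Y, A → C.
Putting it together: (41 | C).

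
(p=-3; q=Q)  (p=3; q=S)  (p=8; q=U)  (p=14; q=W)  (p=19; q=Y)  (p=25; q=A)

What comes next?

P — alternating steps +6, +5, +6, +5, …: -3, 3, 8, 14, 19, 25 → 30.
Q — letters move forward 2 places in the alphabet, wrapping Z→A: Q, S, U, W, Y, A → C.
So the next pair is (p=30; q=C).

(p=30; q=C)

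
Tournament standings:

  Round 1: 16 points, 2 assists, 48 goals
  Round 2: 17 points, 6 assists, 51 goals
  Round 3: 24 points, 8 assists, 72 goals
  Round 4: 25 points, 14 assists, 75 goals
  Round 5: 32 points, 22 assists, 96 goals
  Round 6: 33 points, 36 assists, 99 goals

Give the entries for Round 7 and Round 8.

Points goes 16, 17, 24, 25, 32, 33 → 40 → 41 (alternating steps +1, +7, +1, +7, …).
Assists: each term is the sum of the two before it; 2, 6, 8, 14, 22, 36 → 58 → 94.
Goals goes 48, 51, 72, 75, 96, 99 → 120 → 123 (always 3 × the points).
So the next two rows are 40 points, 58 assists, 120 goals and 41 points, 94 assists, 123 goals.

40 points, 58 assists, 120 goals; 41 points, 94 assists, 123 goals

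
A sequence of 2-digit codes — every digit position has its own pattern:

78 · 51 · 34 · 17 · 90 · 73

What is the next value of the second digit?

Second digit: +3 each step, mod 10; 8, 1, 4, 7, 0, 3 → 6.

6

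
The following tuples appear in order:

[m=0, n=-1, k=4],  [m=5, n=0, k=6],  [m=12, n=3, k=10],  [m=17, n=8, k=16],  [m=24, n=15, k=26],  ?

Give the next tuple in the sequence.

M: alternating steps +5, +7, +5, +7, …, so 0, 5, 12, 17, 24 → 29.
For the n, differences are 1, 3, 5, … (increasing by 2 each time): -1, 0, 3, 8, 15 → 24.
K: each term is the sum of the two before it; 4, 6, 10, 16, 26 → 42.
Combining the parts gives [m=29, n=24, k=42].

[m=29, n=24, k=42]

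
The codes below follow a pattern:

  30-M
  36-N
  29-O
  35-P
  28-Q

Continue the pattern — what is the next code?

First component — alternating steps +6, −7, +6, −7, …: 30, 36, 29, 35, 28 → 34.
Letter — letters move forward 1 place in the alphabet: M, N, O, P, Q → R.
Combining the parts gives 34-R.

34-R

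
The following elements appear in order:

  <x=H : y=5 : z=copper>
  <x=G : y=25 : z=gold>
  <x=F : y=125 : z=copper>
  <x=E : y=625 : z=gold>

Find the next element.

X: letters move back 1 place in the alphabet; H, G, F, E → D.
Y — ×5 each step: 5, 25, 125, 625 → 3125.
Z: alternates copper ↔ gold; copper, gold, copper, gold → copper.
Combining the parts gives <x=D : y=3125 : z=copper>.

<x=D : y=3125 : z=copper>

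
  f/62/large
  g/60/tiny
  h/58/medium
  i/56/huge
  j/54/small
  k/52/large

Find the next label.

Letter — letters move forward 1 place in the alphabet: f, g, h, i, j, k → l.
Second component: −2 each step; 62, 60, 58, 56, 54, 52 → 50.
Size: repeats large → tiny → medium → huge → small; large, tiny, medium, huge, small, large → tiny.
So the next label is l/50/tiny.

l/50/tiny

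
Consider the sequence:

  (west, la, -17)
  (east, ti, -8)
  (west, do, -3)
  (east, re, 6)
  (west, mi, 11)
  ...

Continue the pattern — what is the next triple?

(east, fa, 20)

Direction goes west, east, west, east, west → east (alternates west ↔ east).
For the note, runs through the solfège scale do→ti: la, ti, do, re, mi → fa.
For the third value, alternating steps +9, +5, +9, +5, …: -17, -8, -3, 6, 11 → 20.
Combining the parts gives (east, fa, 20).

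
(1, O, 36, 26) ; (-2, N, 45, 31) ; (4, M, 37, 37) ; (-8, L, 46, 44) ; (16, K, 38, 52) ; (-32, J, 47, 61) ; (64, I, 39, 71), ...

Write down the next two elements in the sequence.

First value: ×(-2) each step, so 1, -2, 4, -8, 16, -32, 64 → -128 → 256.
Letter: letters move back 1 place in the alphabet; O, N, M, L, K, J, I → H → G.
Third value: alternating steps +9, −8, +9, −8, …, so 36, 45, 37, 46, 38, 47, 39 → 48 → 40.
Fourth value: differences are 5, 6, 7, … (increasing by 1 each time), so 26, 31, 37, 44, 52, 61, 71 → 82 → 94.
So the next two elements are (-128, H, 48, 82) and (256, G, 40, 94).

(-128, H, 48, 82), (256, G, 40, 94)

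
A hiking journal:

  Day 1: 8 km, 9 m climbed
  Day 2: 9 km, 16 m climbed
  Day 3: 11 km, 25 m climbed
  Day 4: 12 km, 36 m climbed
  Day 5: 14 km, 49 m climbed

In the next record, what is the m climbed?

64

M climbed — perfect squares: 3², 4², 5², …: 9, 16, 25, 36, 49 → 64.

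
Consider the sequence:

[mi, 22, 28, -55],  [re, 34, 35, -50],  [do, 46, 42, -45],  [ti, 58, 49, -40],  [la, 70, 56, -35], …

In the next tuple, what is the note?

Note: mi, re, do, ti, la → sol (runs backward through the solfège scale do→ti).

sol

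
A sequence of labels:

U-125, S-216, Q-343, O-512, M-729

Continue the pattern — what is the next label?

K-1000

Letter — letters move back 2 places in the alphabet: U, S, Q, O, M → K.
Second component — perfect cubes: 5³, 6³, 7³, …: 125, 216, 343, 512, 729 → 1000.
Putting it together: K-1000.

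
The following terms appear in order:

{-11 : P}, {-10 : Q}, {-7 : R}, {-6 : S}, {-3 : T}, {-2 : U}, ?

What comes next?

{1 : V}

First slot: alternating steps +1, +3, +1, +3, …; -11, -10, -7, -6, -3, -2 → 1.
Letter: letters move forward 1 place in the alphabet; P, Q, R, S, T, U → V.
Putting it together: {1 : V}.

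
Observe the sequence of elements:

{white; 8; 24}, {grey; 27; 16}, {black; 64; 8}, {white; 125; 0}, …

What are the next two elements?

Shade: white, grey, black, white → grey → black (repeats white → grey → black).
Second value goes 8, 27, 64, 125 → 216 → 343 (perfect cubes: 2³, 3³, 4³, …).
Third value — −8 each step: 24, 16, 8, 0 → -8 → -16.
So the next two elements are {grey; 216; -8} and {black; 343; -16}.

{grey; 216; -8}, {black; 343; -16}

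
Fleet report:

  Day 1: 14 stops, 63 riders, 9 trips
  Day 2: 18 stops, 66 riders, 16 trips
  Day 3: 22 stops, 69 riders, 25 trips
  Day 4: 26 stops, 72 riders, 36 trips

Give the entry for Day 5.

30 stops, 75 riders, 49 trips

Stops: 14, 18, 22, 26 → 30 (+4 each step).
For the riders, +3 each step: 63, 66, 69, 72 → 75.
Trips: 9, 16, 25, 36 → 49 (perfect squares: 3², 4², 5², …).
So the next line is 30 stops, 75 riders, 49 trips.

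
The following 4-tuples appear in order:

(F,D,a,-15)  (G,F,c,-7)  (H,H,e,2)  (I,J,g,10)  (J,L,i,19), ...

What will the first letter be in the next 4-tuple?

K

First letter: letters move forward 1 place in the alphabet; F, G, H, I, J → K.
For the second letter, letters move forward 2 places in the alphabet: D, F, H, J, L → N.
Third letter: a, c, e, g, i → k (letters move forward 2 places in the alphabet).
Fourth coordinate — alternating steps +8, +9, +8, +9, …: -15, -7, 2, 10, 19 → 27.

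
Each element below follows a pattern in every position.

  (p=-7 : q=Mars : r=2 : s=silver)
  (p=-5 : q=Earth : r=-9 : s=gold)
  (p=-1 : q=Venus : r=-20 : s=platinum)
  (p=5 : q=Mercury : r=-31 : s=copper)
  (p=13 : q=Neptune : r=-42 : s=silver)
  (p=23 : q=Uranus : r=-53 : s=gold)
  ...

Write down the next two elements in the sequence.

(p=35 : q=Saturn : r=-64 : s=platinum), (p=49 : q=Jupiter : r=-75 : s=copper)

For the p, differences are 2, 4, 6, … (increasing by 2 each time): -7, -5, -1, 5, 13, 23 → 35 → 49.
Q: runs backward through the planets Mercury→Neptune; Mars, Earth, Venus, Mercury, Neptune, Uranus → Saturn → Jupiter.
R: −11 each step, so 2, -9, -20, -31, -42, -53 → -64 → -75.
S goes silver, gold, platinum, copper, silver, gold → platinum → copper (repeats silver → gold → platinum → copper).
So the next two elements are (p=35 : q=Saturn : r=-64 : s=platinum) and (p=49 : q=Jupiter : r=-75 : s=copper).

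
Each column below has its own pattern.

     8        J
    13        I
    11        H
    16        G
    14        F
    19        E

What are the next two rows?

17  D; 22  C

First component: alternating steps +5, −2, +5, −2, …, so 8, 13, 11, 16, 14, 19 → 17 → 22.
Letter: letters move back 1 place in the alphabet, so J, I, H, G, F, E → D → C.
So the next two rows are 17  D and 22  C.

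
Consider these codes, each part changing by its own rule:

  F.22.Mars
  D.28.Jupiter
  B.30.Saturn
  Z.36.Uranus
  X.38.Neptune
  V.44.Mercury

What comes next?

Letter: letters move back 2 places in the alphabet, wrapping A→Z, so F, D, B, Z, X, V → T.
For the second component, alternating steps +6, +2, +6, +2, …: 22, 28, 30, 36, 38, 44 → 46.
Planet — runs through the planets Mercury→Neptune: Mars, Jupiter, Saturn, Uranus, Neptune, Mercury → Venus.
Putting it together: T.46.Venus.

T.46.Venus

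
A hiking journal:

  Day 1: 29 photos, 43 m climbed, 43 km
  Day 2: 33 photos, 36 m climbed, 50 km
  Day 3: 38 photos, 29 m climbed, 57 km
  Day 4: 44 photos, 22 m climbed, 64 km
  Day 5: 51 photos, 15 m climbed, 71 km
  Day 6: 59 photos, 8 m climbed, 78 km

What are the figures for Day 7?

68 photos, 1 m climbed, 85 km

Photos — differences are 4, 5, 6, … (increasing by 1 each time): 29, 33, 38, 44, 51, 59 → 68.
M climbed: 43, 36, 29, 22, 15, 8 → 1 (−7 each step).
Km — +7 each step: 43, 50, 57, 64, 71, 78 → 85.
Combining the parts gives 68 photos, 1 m climbed, 85 km.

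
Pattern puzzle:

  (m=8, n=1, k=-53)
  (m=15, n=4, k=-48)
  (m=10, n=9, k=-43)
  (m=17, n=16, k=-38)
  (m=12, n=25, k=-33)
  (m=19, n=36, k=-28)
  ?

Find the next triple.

M: 8, 15, 10, 17, 12, 19 → 14 (alternating steps +7, −5, +7, −5, …).
N: perfect squares: 1², 2², 3², …, so 1, 4, 9, 16, 25, 36 → 49.
For the k, +5 each step: -53, -48, -43, -38, -33, -28 → -23.
Putting it together: (m=14, n=49, k=-23).

(m=14, n=49, k=-23)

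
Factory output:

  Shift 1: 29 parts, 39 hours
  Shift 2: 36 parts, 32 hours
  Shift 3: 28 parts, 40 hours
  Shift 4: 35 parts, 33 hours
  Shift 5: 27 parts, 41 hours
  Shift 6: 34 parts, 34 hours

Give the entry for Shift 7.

Parts: alternating steps +7, −8, +7, −8, …, so 29, 36, 28, 35, 27, 34 → 26.
Hours: 39, 32, 40, 33, 41, 34 → 42 (together with the parts always sums to 68).
Combining the parts gives 26 parts, 42 hours.

26 parts, 42 hours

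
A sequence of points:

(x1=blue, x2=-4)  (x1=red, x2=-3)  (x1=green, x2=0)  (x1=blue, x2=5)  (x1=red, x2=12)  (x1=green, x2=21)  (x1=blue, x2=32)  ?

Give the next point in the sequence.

(x1=red, x2=45)

X1: blue, red, green, blue, red, green, blue → red (repeats blue → red → green).
For the x2, differences are 1, 3, 5, … (increasing by 2 each time): -4, -3, 0, 5, 12, 21, 32 → 45.
Putting it together: (x1=red, x2=45).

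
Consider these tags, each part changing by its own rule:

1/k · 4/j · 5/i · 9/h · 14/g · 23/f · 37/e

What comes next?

60/d

First component: each term is the sum of the two before it; 1, 4, 5, 9, 14, 23, 37 → 60.
Letter goes k, j, i, h, g, f, e → d (letters move back 1 place in the alphabet).
So the next tag is 60/d.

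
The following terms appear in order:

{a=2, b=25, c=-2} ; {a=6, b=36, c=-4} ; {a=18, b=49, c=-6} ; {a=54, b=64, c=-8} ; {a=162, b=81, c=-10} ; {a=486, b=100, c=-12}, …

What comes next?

{a=1458, b=121, c=-14}

A: 2, 6, 18, 54, 162, 486 → 1458 (×3 each step).
For the b, perfect squares: 5², 6², 7², …: 25, 36, 49, 64, 81, 100 → 121.
C: -2, -4, -6, -8, -10, -12 → -14 (−2 each step).
So the next term is {a=1458, b=121, c=-14}.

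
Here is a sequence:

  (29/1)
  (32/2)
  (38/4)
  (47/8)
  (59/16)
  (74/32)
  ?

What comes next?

(92/64)

First value: 29, 32, 38, 47, 59, 74 → 92 (differences are 3, 6, 9, … (increasing by 3 each time)).
For the second value, ×2 each step: 1, 2, 4, 8, 16, 32 → 64.
So the next point is (92/64).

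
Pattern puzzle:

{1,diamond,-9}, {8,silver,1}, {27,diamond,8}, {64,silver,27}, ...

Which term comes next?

First slot: perfect cubes: 1³, 2³, 3³, …, so 1, 8, 27, 64 → 125.
Rank — alternates diamond ↔ silver: diamond, silver, diamond, silver → diamond.
Third slot — always the previous value of the first slot: -9, 1, 8, 27 → 64.
So the next term is {125,diamond,64}.

{125,diamond,64}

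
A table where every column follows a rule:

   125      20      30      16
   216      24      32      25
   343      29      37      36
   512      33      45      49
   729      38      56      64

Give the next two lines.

For the first component, perfect cubes: 5³, 6³, 7³, …: 125, 216, 343, 512, 729 → 1000 → 1331.
Second component: alternating steps +4, +5, +4, +5, …, so 20, 24, 29, 33, 38 → 42 → 47.
Third component: differences are 2, 5, 8, … (increasing by 3 each time); 30, 32, 37, 45, 56 → 70 → 87.
Fourth component: perfect squares: 4², 5², 6², …; 16, 25, 36, 49, 64 → 81 → 100.
Putting the parts together: 1000  42  70  81 and then 1331  47  87  100.

1000  42  70  81; 1331  47  87  100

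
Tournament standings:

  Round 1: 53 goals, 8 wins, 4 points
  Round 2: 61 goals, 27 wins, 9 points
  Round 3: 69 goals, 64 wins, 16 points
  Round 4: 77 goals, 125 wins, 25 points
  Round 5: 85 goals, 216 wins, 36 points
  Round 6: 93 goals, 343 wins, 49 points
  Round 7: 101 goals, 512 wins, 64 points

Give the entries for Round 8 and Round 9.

109 goals, 729 wins, 81 points; 117 goals, 1000 wins, 100 points

Goals: +8 each step; 53, 61, 69, 77, 85, 93, 101 → 109 → 117.
Wins: perfect cubes: 2³, 3³, 4³, …; 8, 27, 64, 125, 216, 343, 512 → 729 → 1000.
For the points, perfect squares: 2², 3², 4², …: 4, 9, 16, 25, 36, 49, 64 → 81 → 100.
So the next two rows are 109 goals, 729 wins, 81 points and 117 goals, 1000 wins, 100 points.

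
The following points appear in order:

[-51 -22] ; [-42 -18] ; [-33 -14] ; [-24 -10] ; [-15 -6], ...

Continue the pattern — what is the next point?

First entry — +9 each step: -51, -42, -33, -24, -15 → -6.
Second entry goes -22, -18, -14, -10, -6 → -2 (+4 each step).
Putting it together: [-6 -2].

[-6 -2]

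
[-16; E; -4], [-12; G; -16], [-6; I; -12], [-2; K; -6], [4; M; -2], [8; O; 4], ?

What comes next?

[14; Q; 8]

For the first part, alternating steps +4, +6, +4, +6, …: -16, -12, -6, -2, 4, 8 → 14.
For the letter, letters move forward 2 places in the alphabet: E, G, I, K, M, O → Q.
Third part — always the previous value of the first part: -4, -16, -12, -6, -2, 4 → 8.
So the next term is [14; Q; 8].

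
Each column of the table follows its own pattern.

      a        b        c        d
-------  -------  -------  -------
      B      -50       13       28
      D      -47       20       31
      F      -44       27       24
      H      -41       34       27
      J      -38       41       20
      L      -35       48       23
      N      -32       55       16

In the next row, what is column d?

19

For the column d, alternating steps +3, −7, +3, −7, …: 28, 31, 24, 27, 20, 23, 16 → 19.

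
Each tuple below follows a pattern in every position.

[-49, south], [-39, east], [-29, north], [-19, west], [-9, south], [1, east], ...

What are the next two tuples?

For the first value, +10 each step: -49, -39, -29, -19, -9, 1 → 11 → 21.
Direction goes south, east, north, west, south, east → north → west (repeats south → east → north → west).
So the next two tuples are [11, north] and [21, west].

[11, north], [21, west]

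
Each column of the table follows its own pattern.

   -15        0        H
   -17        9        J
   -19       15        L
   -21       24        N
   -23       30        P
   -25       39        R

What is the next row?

For the first component, −2 each step: -15, -17, -19, -21, -23, -25 → -27.
Second component — alternating steps +9, +6, +9, +6, …: 0, 9, 15, 24, 30, 39 → 45.
For the letter, letters move forward 2 places in the alphabet: H, J, L, N, P, R → T.
So the next row is -27  45  T.

-27  45  T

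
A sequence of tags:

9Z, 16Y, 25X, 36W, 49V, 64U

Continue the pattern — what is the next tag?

81T

First component goes 9, 16, 25, 36, 49, 64 → 81 (perfect squares: 3², 4², 5², …).
Letter: letters move back 1 place in the alphabet, so Z, Y, X, W, V, U → T.
So the next tag is 81T.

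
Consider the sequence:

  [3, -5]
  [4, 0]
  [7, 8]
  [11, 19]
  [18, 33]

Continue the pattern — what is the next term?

First slot — each term is the sum of the two before it: 3, 4, 7, 11, 18 → 29.
Second slot: differences are 5, 8, 11, … (increasing by 3 each time), so -5, 0, 8, 19, 33 → 50.
Putting it together: [29, 50].

[29, 50]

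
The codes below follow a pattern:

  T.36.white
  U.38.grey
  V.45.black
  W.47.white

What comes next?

Letter goes T, U, V, W → X (letters move forward 1 place in the alphabet).
Second component goes 36, 38, 45, 47 → 54 (alternating steps +2, +7, +2, +7, …).
Shade — repeats white → grey → black: white, grey, black, white → grey.
Putting it together: X.54.grey.

X.54.grey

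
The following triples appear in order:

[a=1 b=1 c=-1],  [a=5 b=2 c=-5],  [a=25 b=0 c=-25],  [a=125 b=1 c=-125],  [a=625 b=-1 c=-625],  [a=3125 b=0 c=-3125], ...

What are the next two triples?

[a=15625 b=-2 c=-15625], [a=78125 b=-1 c=-78125]

For the a, ×5 each step: 1, 5, 25, 125, 625, 3125 → 15625 → 78125.
B: alternating steps +1, −2, +1, −2, …, so 1, 2, 0, 1, -1, 0 → -2 → -1.
C goes -1, -5, -25, -125, -625, -3125 → -15625 → -78125 (always the negative of the a).
So the next two triples are [a=15625 b=-2 c=-15625] and [a=78125 b=-1 c=-78125].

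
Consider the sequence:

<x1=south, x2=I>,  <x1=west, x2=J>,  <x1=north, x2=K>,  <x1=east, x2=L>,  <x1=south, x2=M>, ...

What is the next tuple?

<x1=west, x2=N>

For the x1, repeats south → west → north → east: south, west, north, east, south → west.
X2: letters move forward 1 place in the alphabet, so I, J, K, L, M → N.
Combining the parts gives <x1=west, x2=N>.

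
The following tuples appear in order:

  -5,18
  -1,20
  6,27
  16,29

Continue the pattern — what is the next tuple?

First component: differences are 4, 7, 10, … (increasing by 3 each time); -5, -1, 6, 16 → 29.
Second component: alternating steps +2, +7, +2, +7, …; 18, 20, 27, 29 → 36.
Combining the parts gives 29,36.

29,36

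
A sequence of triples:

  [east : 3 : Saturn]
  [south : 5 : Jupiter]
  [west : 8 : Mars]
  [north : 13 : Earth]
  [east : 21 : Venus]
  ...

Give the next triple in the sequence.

[south : 34 : Mercury]

Direction: repeats east → south → west → north, so east, south, west, north, east → south.
Second component: 3, 5, 8, 13, 21 → 34 (each term is the sum of the two before it).
Planet — runs backward through the planets Mercury→Neptune: Saturn, Jupiter, Mars, Earth, Venus → Mercury.
So the next triple is [south : 34 : Mercury].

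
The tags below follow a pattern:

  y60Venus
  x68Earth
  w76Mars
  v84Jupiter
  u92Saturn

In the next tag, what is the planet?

Planet: runs through the planets Mercury→Neptune; Venus, Earth, Mars, Jupiter, Saturn → Uranus.

Uranus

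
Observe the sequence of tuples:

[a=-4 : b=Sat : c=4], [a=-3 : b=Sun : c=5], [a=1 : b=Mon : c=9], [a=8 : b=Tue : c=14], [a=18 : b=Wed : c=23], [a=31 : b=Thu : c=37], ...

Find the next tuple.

A: differences are 1, 4, 7, … (increasing by 3 each time), so -4, -3, 1, 8, 18, 31 → 47.
B goes Sat, Sun, Mon, Tue, Wed, Thu → Fri (runs through the weekdays Mon→Sun).
C — each term is the sum of the two before it: 4, 5, 9, 14, 23, 37 → 60.
So the next tuple is [a=47 : b=Fri : c=60].

[a=47 : b=Fri : c=60]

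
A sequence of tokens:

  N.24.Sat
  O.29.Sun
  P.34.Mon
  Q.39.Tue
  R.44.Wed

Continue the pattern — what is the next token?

S.49.Thu

Letter: letters move forward 1 place in the alphabet, so N, O, P, Q, R → S.
Second component — +5 each step: 24, 29, 34, 39, 44 → 49.
Day: Sat, Sun, Mon, Tue, Wed → Thu (runs through the weekdays Mon→Sun).
Combining the parts gives S.49.Thu.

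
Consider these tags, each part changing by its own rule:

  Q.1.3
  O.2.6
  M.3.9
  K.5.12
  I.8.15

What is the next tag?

Letter: letters move back 2 places in the alphabet, so Q, O, M, K, I → G.
Second component: each term is the sum of the two before it, so 1, 2, 3, 5, 8 → 13.
Third component — +3 each step: 3, 6, 9, 12, 15 → 18.
Combining the parts gives G.13.18.

G.13.18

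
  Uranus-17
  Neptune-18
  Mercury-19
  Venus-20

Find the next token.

Earth-21

Planet: runs through the planets Mercury→Neptune; Uranus, Neptune, Mercury, Venus → Earth.
Second component: +1 each step; 17, 18, 19, 20 → 21.
Combining the parts gives Earth-21.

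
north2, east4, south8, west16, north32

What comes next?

east64

Direction: repeats north → east → south → west, so north, east, south, west, north → east.
Second component: ×2 each step; 2, 4, 8, 16, 32 → 64.
So the next code is east64.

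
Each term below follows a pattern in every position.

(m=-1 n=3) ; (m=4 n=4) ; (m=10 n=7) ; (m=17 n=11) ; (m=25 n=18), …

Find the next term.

(m=34 n=29)

M: -1, 4, 10, 17, 25 → 34 (differences are 5, 6, 7, … (increasing by 1 each time)).
N goes 3, 4, 7, 11, 18 → 29 (each term is the sum of the two before it).
So the next term is (m=34 n=29).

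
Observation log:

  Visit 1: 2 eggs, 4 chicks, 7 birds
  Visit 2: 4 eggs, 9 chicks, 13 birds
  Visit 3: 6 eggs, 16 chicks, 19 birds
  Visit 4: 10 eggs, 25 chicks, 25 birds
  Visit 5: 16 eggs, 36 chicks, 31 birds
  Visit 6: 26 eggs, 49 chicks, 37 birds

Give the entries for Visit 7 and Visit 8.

Eggs: each term is the sum of the two before it; 2, 4, 6, 10, 16, 26 → 42 → 68.
Chicks: 4, 9, 16, 25, 36, 49 → 64 → 81 (perfect squares: 2², 3², 4², …).
For the birds, +6 each step: 7, 13, 19, 25, 31, 37 → 43 → 49.
Putting the parts together: 42 eggs, 64 chicks, 43 birds and then 68 eggs, 81 chicks, 49 birds.

42 eggs, 64 chicks, 43 birds; 68 eggs, 81 chicks, 49 birds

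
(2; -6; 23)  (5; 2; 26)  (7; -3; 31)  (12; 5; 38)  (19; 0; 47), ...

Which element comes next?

First part: each term is the sum of the two before it, so 2, 5, 7, 12, 19 → 31.
Second part: -6, 2, -3, 5, 0 → 8 (alternating steps +8, −5, +8, −5, …).
For the third part, differences are 3, 5, 7, … (increasing by 2 each time): 23, 26, 31, 38, 47 → 58.
Putting it together: (31; 8; 58).

(31; 8; 58)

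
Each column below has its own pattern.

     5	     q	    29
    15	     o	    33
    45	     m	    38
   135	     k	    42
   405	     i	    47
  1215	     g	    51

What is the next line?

3645  e  56

First component: ×3 each step; 5, 15, 45, 135, 405, 1215 → 3645.
Letter: letters move back 2 places in the alphabet, so q, o, m, k, i, g → e.
For the third component, alternating steps +4, +5, +4, +5, …: 29, 33, 38, 42, 47, 51 → 56.
So the next line is 3645  e  56.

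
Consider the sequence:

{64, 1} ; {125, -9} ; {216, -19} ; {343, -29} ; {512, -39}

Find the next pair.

First value: perfect cubes: 4³, 5³, 6³, …, so 64, 125, 216, 343, 512 → 729.
For the second value, −10 each step: 1, -9, -19, -29, -39 → -49.
Putting it together: {729, -49}.

{729, -49}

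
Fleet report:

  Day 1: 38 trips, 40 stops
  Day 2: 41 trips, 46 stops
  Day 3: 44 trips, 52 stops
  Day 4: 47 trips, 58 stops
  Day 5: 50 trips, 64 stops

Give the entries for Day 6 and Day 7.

53 trips, 70 stops; 56 trips, 76 stops

Trips: +3 each step, so 38, 41, 44, 47, 50 → 53 → 56.
Stops goes 40, 46, 52, 58, 64 → 70 → 76 (+6 each step).
Putting the parts together: 53 trips, 70 stops and then 56 trips, 76 stops.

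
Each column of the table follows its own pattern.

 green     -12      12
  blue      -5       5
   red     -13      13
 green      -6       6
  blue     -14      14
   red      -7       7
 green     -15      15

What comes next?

Colour — repeats green → blue → red: green, blue, red, green, blue, red, green → blue.
Second component: alternating steps +7, −8, +7, −8, …, so -12, -5, -13, -6, -14, -7, -15 → -8.
For the third component, always the negative of the second component: 12, 5, 13, 6, 14, 7, 15 → 8.
Putting it together: blue  -8  8.

blue  -8  8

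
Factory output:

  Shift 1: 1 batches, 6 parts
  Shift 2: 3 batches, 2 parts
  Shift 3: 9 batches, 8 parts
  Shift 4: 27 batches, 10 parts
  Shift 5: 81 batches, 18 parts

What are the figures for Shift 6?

Batches: 1, 3, 9, 27, 81 → 243 (×3 each step).
Parts: each term is the sum of the two before it, so 6, 2, 8, 10, 18 → 28.
So the next line is 243 batches, 28 parts.

243 batches, 28 parts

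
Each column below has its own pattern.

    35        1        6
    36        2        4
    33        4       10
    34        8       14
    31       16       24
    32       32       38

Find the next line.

First component goes 35, 36, 33, 34, 31, 32 → 29 (alternating steps +1, −3, +1, −3, …).
Second component goes 1, 2, 4, 8, 16, 32 → 64 (×2 each step).
For the third component, each term is the sum of the two before it: 6, 4, 10, 14, 24, 38 → 62.
So the next line is 29  64  62.

29  64  62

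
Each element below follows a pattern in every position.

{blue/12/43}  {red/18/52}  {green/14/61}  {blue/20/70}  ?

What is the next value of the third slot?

Colour: repeats blue → red → green, so blue, red, green, blue → red.
Second slot goes 12, 18, 14, 20 → 16 (alternating steps +6, −4, +6, −4, …).
Third slot goes 43, 52, 61, 70 → 79 (+9 each step).

79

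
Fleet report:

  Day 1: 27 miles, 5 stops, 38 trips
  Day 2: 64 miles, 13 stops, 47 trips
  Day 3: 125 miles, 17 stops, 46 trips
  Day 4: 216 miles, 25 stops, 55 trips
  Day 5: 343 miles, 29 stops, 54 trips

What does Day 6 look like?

Miles: 27, 64, 125, 216, 343 → 512 (perfect cubes: 3³, 4³, 5³, …).
Stops: alternating steps +8, +4, +8, +4, …; 5, 13, 17, 25, 29 → 37.
For the trips, alternating steps +9, −1, +9, −1, …: 38, 47, 46, 55, 54 → 63.
So the next line is 512 miles, 37 stops, 63 trips.

512 miles, 37 stops, 63 trips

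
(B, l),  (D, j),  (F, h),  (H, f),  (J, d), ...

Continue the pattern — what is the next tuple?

First letter goes B, D, F, H, J → L (letters move forward 2 places in the alphabet).
Second letter goes l, j, h, f, d → b (letters move back 2 places in the alphabet).
Combining the parts gives (L, b).

(L, b)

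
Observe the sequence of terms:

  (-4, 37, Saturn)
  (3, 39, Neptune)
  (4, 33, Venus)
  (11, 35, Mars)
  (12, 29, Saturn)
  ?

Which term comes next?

(19, 31, Neptune)

For the first entry, alternating steps +7, +1, +7, +1, …: -4, 3, 4, 11, 12 → 19.
Second entry — alternating steps +2, −6, +2, −6, …: 37, 39, 33, 35, 29 → 31.
Planet: Saturn, Neptune, Venus, Mars, Saturn → Neptune (repeats Saturn → Neptune → Venus → Mars).
So the next term is (19, 31, Neptune).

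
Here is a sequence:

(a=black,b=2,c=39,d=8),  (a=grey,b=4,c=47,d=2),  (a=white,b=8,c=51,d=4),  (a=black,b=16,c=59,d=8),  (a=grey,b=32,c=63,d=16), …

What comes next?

(a=white,b=64,c=71,d=32)

For the a, repeats black → grey → white: black, grey, white, black, grey → white.
B: ×2 each step, so 2, 4, 8, 16, 32 → 64.
C: alternating steps +8, +4, +8, +4, …; 39, 47, 51, 59, 63 → 71.
D: always the previous value of the b; 8, 2, 4, 8, 16 → 32.
Combining the parts gives (a=white,b=64,c=71,d=32).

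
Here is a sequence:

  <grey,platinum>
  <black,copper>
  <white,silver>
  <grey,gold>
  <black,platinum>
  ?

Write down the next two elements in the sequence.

<white,copper>, <grey,silver>

Shade — repeats grey → black → white: grey, black, white, grey, black → white → grey.
Metal: platinum, copper, silver, gold, platinum → copper → silver (repeats platinum → copper → silver → gold).
Putting the parts together: <white,copper> and then <grey,silver>.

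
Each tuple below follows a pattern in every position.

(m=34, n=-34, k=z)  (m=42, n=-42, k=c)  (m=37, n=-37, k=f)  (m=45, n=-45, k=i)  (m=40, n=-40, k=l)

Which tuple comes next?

M: alternating steps +8, −5, +8, −5, …, so 34, 42, 37, 45, 40 → 48.
N: -34, -42, -37, -45, -40 → -48 (always the negative of the m).
K: letters move forward 3 places in the alphabet, wrapping Z→A, so z, c, f, i, l → o.
So the next tuple is (m=48, n=-48, k=o).

(m=48, n=-48, k=o)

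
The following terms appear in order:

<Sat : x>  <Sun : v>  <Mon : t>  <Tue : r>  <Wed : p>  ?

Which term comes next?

<Thu : n>

Day goes Sat, Sun, Mon, Tue, Wed → Thu (runs through the weekdays Mon→Sun).
Letter: letters move back 2 places in the alphabet; x, v, t, r, p → n.
Combining the parts gives <Thu : n>.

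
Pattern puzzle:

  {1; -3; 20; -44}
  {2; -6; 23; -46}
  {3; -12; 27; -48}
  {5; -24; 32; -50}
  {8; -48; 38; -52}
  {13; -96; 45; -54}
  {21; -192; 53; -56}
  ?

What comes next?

First coordinate goes 1, 2, 3, 5, 8, 13, 21 → 34 (each term is the sum of the two before it).
Second coordinate goes -3, -6, -12, -24, -48, -96, -192 → -384 (×2 each step).
For the third coordinate, differences are 3, 4, 5, … (increasing by 1 each time): 20, 23, 27, 32, 38, 45, 53 → 62.
Fourth coordinate: −2 each step, so -44, -46, -48, -50, -52, -54, -56 → -58.
So the next element is {34; -384; 62; -58}.

{34; -384; 62; -58}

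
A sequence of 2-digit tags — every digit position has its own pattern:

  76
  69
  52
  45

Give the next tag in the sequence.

First digit: 7, 6, 5, 4 → 3 (−1 each step, mod 10).
Second digit — +3 each step, mod 10: 6, 9, 2, 5 → 8.
Putting it together: 38.

38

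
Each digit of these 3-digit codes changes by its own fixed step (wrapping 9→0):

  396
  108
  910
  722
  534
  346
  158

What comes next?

960

First digit goes 3, 1, 9, 7, 5, 3, 1 → 9 (−2 each step, mod 10).
Second digit goes 9, 0, 1, 2, 3, 4, 5 → 6 (+1 each step, mod 10).
Third digit: +2 each step, mod 10, so 6, 8, 0, 2, 4, 6, 8 → 0.
Putting it together: 960.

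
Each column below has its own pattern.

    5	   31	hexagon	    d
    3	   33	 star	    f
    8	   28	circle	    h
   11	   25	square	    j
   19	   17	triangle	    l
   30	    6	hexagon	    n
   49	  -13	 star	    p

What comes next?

79  -43  circle  r

First component goes 5, 3, 8, 11, 19, 30, 49 → 79 (each term is the sum of the two before it).
Second component — together with the first component always sums to 36: 31, 33, 28, 25, 17, 6, -13 → -43.
Shape: hexagon, star, circle, square, triangle, hexagon, star → circle (repeats hexagon → star → circle → square → triangle).
Letter: letters move forward 2 places in the alphabet, so d, f, h, j, l, n, p → r.
Combining the parts gives 79  -43  circle  r.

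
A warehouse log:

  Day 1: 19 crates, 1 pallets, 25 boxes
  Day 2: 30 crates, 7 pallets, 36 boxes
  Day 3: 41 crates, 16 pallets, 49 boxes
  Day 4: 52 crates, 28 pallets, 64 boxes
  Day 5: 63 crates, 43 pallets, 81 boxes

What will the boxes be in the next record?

100

Crates: +11 each step, so 19, 30, 41, 52, 63 → 74.
Pallets: differences are 6, 9, 12, … (increasing by 3 each time); 1, 7, 16, 28, 43 → 61.
Boxes — perfect squares: 5², 6², 7², …: 25, 36, 49, 64, 81 → 100.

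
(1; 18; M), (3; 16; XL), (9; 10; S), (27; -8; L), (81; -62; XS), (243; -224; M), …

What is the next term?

(729; -710; XL)

First coordinate: 1, 3, 9, 27, 81, 243 → 729 (×3 each step).
Second coordinate goes 18, 16, 10, -8, -62, -224 → -710 (together with the first coordinate always sums to 19).
Size: repeats M → XL → S → L → XS; M, XL, S, L, XS, M → XL.
Combining the parts gives (729; -710; XL).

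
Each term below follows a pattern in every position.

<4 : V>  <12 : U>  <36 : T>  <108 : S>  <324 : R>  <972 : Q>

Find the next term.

<2916 : P>

First coordinate: ×3 each step; 4, 12, 36, 108, 324, 972 → 2916.
Letter: letters move back 1 place in the alphabet; V, U, T, S, R, Q → P.
So the next term is <2916 : P>.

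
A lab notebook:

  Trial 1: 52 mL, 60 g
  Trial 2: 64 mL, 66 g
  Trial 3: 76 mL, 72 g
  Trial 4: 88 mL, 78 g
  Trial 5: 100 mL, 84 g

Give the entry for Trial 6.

ML: +12 each step, so 52, 64, 76, 88, 100 → 112.
G: 60, 66, 72, 78, 84 → 90 (+6 each step).
Putting it together: 112 mL, 90 g.

112 mL, 90 g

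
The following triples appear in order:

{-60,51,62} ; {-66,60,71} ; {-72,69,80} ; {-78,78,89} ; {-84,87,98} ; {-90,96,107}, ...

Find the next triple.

{-96,105,116}

For the first coordinate, −6 each step: -60, -66, -72, -78, -84, -90 → -96.
Second coordinate — +9 each step: 51, 60, 69, 78, 87, 96 → 105.
Third coordinate: always 11 more than the second coordinate; 62, 71, 80, 89, 98, 107 → 116.
So the next triple is {-96,105,116}.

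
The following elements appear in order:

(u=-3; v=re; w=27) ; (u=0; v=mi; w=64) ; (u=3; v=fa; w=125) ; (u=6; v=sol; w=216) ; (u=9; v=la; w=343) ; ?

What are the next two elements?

U: +3 each step, so -3, 0, 3, 6, 9 → 12 → 15.
V goes re, mi, fa, sol, la → ti → do (runs through the solfège scale do→ti).
For the w, perfect cubes: 3³, 4³, 5³, …: 27, 64, 125, 216, 343 → 512 → 729.
So the next two elements are (u=12; v=ti; w=512) and (u=15; v=do; w=729).

(u=12; v=ti; w=512), (u=15; v=do; w=729)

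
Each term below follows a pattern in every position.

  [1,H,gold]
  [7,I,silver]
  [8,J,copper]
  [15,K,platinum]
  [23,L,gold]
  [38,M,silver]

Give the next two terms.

First value: each term is the sum of the two before it, so 1, 7, 8, 15, 23, 38 → 61 → 99.
Letter: letters move forward 1 place in the alphabet, so H, I, J, K, L, M → N → O.
Metal — repeats gold → silver → copper → platinum: gold, silver, copper, platinum, gold, silver → copper → platinum.
So the next two terms are [61,N,copper] and [99,O,platinum].

[61,N,copper], [99,O,platinum]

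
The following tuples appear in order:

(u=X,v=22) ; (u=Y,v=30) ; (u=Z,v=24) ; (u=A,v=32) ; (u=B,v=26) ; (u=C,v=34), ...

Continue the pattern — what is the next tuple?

(u=D,v=28)

For the u, letters move forward 1 place in the alphabet, wrapping Z→A: X, Y, Z, A, B, C → D.
V goes 22, 30, 24, 32, 26, 34 → 28 (alternating steps +8, −6, +8, −6, …).
So the next tuple is (u=D,v=28).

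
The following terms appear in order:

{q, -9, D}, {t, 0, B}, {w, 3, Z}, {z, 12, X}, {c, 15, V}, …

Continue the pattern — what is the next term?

First letter: letters move forward 3 places in the alphabet, wrapping Z→A; q, t, w, z, c → f.
Second slot: -9, 0, 3, 12, 15 → 24 (alternating steps +9, +3, +9, +3, …).
Second letter: letters move back 2 places in the alphabet, wrapping A→Z; D, B, Z, X, V → T.
Putting it together: {f, 24, T}.

{f, 24, T}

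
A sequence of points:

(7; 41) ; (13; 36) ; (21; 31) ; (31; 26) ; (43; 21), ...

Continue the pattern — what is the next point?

First value goes 7, 13, 21, 31, 43 → 57 (differences are 6, 8, 10, … (increasing by 2 each time)).
Second value: −5 each step; 41, 36, 31, 26, 21 → 16.
Putting it together: (57; 16).

(57; 16)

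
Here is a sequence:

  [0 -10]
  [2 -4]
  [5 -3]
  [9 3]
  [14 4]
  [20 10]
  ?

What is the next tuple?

[27 11]

First component: differences are 2, 3, 4, … (increasing by 1 each time); 0, 2, 5, 9, 14, 20 → 27.
For the second component, alternating steps +6, +1, +6, +1, …: -10, -4, -3, 3, 4, 10 → 11.
Putting it together: [27 11].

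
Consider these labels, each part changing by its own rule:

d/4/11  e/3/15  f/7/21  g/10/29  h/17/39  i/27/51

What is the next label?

Letter: letters move forward 1 place in the alphabet, so d, e, f, g, h, i → j.
Second component goes 4, 3, 7, 10, 17, 27 → 44 (each term is the sum of the two before it).
Third component — differences are 4, 6, 8, … (increasing by 2 each time): 11, 15, 21, 29, 39, 51 → 65.
So the next label is j/44/65.

j/44/65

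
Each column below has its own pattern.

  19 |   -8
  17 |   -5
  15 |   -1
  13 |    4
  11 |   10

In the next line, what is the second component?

Second component: -8, -5, -1, 4, 10 → 17 (differences are 3, 4, 5, … (increasing by 1 each time)).

17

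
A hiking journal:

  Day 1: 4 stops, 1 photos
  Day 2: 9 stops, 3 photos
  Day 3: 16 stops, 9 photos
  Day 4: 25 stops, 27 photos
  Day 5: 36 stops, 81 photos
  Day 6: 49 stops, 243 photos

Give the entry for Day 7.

Stops — perfect squares: 2², 3², 4², …: 4, 9, 16, 25, 36, 49 → 64.
Photos: ×3 each step, so 1, 3, 9, 27, 81, 243 → 729.
Combining the parts gives 64 stops, 729 photos.

64 stops, 729 photos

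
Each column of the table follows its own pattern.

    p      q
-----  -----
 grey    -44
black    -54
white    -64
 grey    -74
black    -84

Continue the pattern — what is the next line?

white  -94

For the column p, repeats grey → black → white: grey, black, white, grey, black → white.
Column q — −10 each step: -44, -54, -64, -74, -84 → -94.
Putting it together: white  -94.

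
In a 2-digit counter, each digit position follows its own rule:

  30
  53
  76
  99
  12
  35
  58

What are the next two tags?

First digit — +2 each step, mod 10: 3, 5, 7, 9, 1, 3, 5 → 7 → 9.
Second digit: 0, 3, 6, 9, 2, 5, 8 → 1 → 4 (+3 each step, mod 10).
Putting the parts together: 71 and then 94.

71 then 94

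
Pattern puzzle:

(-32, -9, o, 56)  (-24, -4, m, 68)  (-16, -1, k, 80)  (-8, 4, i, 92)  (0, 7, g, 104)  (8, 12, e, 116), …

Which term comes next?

(16, 15, c, 128)

First part: -32, -24, -16, -8, 0, 8 → 16 (+8 each step).
Second part: -9, -4, -1, 4, 7, 12 → 15 (alternating steps +5, +3, +5, +3, …).
Letter: letters move back 2 places in the alphabet; o, m, k, i, g, e → c.
Fourth part: +12 each step; 56, 68, 80, 92, 104, 116 → 128.
So the next term is (16, 15, c, 128).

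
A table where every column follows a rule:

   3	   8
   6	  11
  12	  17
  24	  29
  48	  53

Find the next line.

First component: ×2 each step; 3, 6, 12, 24, 48 → 96.
Second component — always 5 more than the first component: 8, 11, 17, 29, 53 → 101.
Putting it together: 96  101.

96  101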